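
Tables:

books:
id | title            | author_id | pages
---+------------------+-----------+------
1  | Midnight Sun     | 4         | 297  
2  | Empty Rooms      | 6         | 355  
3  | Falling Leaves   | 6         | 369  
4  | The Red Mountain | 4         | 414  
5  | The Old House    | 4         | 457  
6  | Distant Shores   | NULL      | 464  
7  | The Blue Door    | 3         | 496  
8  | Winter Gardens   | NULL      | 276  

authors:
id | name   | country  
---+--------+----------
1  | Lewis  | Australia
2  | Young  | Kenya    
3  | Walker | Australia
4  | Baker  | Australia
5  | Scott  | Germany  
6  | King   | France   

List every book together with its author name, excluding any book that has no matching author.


INNER JOIN keeps only books rows whose author_id matches an id in authors. Walk through each book:
  - book 1 (Midnight Sun): author_id=4 -> matches Baker
  - book 2 (Empty Rooms): author_id=6 -> matches King
  - book 3 (Falling Leaves): author_id=6 -> matches King
  - book 4 (The Red Mountain): author_id=4 -> matches Baker
  - book 5 (The Old House): author_id=4 -> matches Baker
  - book 6 (Distant Shores): author_id=NULL, no match -> dropped
  - book 7 (The Blue Door): author_id=3 -> matches Walker
  - book 8 (Winter Gardens): author_id=NULL, no match -> dropped
So 2 of 8 rows are dropped.

SQL:
SELECT a.title, b.name AS author
FROM books a
INNER JOIN authors b ON a.author_id = b.id

Result:
title            | author
-----------------+-------
Midnight Sun     | Baker 
Empty Rooms      | King  
Falling Leaves   | King  
The Red Mountain | Baker 
The Old House    | Baker 
The Blue Door    | Walker


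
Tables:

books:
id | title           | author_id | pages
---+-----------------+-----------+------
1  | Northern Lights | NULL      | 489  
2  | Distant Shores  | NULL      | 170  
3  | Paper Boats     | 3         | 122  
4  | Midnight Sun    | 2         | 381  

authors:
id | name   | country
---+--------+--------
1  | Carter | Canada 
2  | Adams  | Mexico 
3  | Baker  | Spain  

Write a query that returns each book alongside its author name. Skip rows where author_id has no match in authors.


INNER JOIN keeps only books rows whose author_id matches an id in authors. Walk through each book:
  - book 1 (Northern Lights): author_id=NULL, no match -> dropped
  - book 2 (Distant Shores): author_id=NULL, no match -> dropped
  - book 3 (Paper Boats): author_id=3 -> matches Baker
  - book 4 (Midnight Sun): author_id=2 -> matches Adams
So 2 of 4 rows are dropped.

SQL:
SELECT a.title, b.name AS author
FROM books a
INNER JOIN authors b ON a.author_id = b.id

Result:
title        | author
-------------+-------
Paper Boats  | Baker 
Midnight Sun | Adams 


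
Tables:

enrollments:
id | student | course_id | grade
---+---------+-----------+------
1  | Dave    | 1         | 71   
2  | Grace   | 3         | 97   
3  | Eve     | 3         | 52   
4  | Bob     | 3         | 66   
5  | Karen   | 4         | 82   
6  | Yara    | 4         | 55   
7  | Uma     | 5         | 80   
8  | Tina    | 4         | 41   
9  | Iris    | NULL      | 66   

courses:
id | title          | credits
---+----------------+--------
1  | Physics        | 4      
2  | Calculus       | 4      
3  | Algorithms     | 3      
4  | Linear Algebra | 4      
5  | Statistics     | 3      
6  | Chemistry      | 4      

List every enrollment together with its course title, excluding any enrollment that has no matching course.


INNER JOIN keeps only enrollments rows whose course_id matches an id in courses. Walk through each enrollment:
  - enrollment 1 (Dave): course_id=1 -> matches Physics
  - enrollment 2 (Grace): course_id=3 -> matches Algorithms
  - enrollment 3 (Eve): course_id=3 -> matches Algorithms
  - enrollment 4 (Bob): course_id=3 -> matches Algorithms
  - enrollment 5 (Karen): course_id=4 -> matches Linear Algebra
  - enrollment 6 (Yara): course_id=4 -> matches Linear Algebra
  - enrollment 7 (Uma): course_id=5 -> matches Statistics
  - enrollment 8 (Tina): course_id=4 -> matches Linear Algebra
  - enrollment 9 (Iris): course_id=NULL, no match -> dropped
So 1 of 9 rows is dropped.

SQL:
SELECT a.student, b.title AS course
FROM enrollments a
INNER JOIN courses b ON a.course_id = b.id

Result:
student | course        
--------+---------------
Dave    | Physics       
Grace   | Algorithms    
Eve     | Algorithms    
Bob     | Algorithms    
Karen   | Linear Algebra
Yara    | Linear Algebra
Uma     | Statistics    
Tina    | Linear Algebra


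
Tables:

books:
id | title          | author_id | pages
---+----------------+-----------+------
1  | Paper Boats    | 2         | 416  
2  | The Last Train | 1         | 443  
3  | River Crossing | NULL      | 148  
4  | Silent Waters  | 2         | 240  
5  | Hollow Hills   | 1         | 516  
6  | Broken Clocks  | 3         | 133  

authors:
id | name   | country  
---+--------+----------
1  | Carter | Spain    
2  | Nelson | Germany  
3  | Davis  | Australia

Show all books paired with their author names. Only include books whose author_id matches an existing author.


INNER JOIN keeps only books rows whose author_id matches an id in authors. Walk through each book:
  - book 1 (Paper Boats): author_id=2 -> matches Nelson
  - book 2 (The Last Train): author_id=1 -> matches Carter
  - book 3 (River Crossing): author_id=NULL, no match -> dropped
  - book 4 (Silent Waters): author_id=2 -> matches Nelson
  - book 5 (Hollow Hills): author_id=1 -> matches Carter
  - book 6 (Broken Clocks): author_id=3 -> matches Davis
So 1 of 6 rows is dropped.

SQL:
SELECT a.title, b.name AS author
FROM books a
INNER JOIN authors b ON a.author_id = b.id

Result:
title          | author
---------------+-------
Paper Boats    | Nelson
The Last Train | Carter
Silent Waters  | Nelson
Hollow Hills   | Carter
Broken Clocks  | Davis 


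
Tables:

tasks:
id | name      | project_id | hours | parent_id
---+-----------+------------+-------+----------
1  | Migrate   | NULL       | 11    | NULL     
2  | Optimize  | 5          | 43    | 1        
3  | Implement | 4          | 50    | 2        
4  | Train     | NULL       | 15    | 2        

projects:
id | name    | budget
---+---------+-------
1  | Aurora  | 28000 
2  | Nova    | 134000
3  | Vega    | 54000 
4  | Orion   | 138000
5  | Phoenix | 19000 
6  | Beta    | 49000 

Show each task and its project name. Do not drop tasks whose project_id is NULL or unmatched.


LEFT JOIN keeps every row from tasks (the left table); where project_id has no match in projects, the project columns become NULL. Walk through each task:
  - task 1 (Migrate): project_id=NULL, no match -> kept with NULL
  - task 2 (Optimize): project_id=5 -> matches Phoenix
  - task 3 (Implement): project_id=4 -> matches Orion
  - task 4 (Train): project_id=NULL, no match -> kept with NULL
All 4 rows appear; 2 have NULL project.

SQL:
SELECT a.name, b.name AS project
FROM tasks a
LEFT JOIN projects b ON a.project_id = b.id

Result:
name      | project
----------+--------
Migrate   | NULL   
Optimize  | Phoenix
Implement | Orion  
Train     | NULL   


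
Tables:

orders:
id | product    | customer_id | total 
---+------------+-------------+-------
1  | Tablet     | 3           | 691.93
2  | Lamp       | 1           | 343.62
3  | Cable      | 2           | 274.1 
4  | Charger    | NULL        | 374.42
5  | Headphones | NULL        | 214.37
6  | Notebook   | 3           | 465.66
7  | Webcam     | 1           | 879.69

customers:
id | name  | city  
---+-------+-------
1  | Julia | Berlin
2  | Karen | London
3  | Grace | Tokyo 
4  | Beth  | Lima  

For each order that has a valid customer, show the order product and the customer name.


INNER JOIN keeps only orders rows whose customer_id matches an id in customers. Walk through each order:
  - order 1 (Tablet): customer_id=3 -> matches Grace
  - order 2 (Lamp): customer_id=1 -> matches Julia
  - order 3 (Cable): customer_id=2 -> matches Karen
  - order 4 (Charger): customer_id=NULL, no match -> dropped
  - order 5 (Headphones): customer_id=NULL, no match -> dropped
  - order 6 (Notebook): customer_id=3 -> matches Grace
  - order 7 (Webcam): customer_id=1 -> matches Julia
So 2 of 7 rows are dropped.

SQL:
SELECT a.product, b.name AS customer
FROM orders a
INNER JOIN customers b ON a.customer_id = b.id

Result:
product  | customer
---------+---------
Tablet   | Grace   
Lamp     | Julia   
Cable    | Karen   
Notebook | Grace   
Webcam   | Julia   


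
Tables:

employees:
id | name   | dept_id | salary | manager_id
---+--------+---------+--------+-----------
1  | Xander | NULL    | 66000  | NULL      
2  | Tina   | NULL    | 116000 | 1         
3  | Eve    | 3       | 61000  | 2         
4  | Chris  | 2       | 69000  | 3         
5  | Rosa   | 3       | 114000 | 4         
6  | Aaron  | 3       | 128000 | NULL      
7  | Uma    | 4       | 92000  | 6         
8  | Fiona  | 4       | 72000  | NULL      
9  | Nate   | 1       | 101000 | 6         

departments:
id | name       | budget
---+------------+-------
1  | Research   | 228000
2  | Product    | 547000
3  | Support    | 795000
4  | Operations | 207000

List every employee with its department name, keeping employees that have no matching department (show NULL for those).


LEFT JOIN keeps every row from employees (the left table); where dept_id has no match in departments, the department columns become NULL. Walk through each employee:
  - employee 1 (Xander): dept_id=NULL, no match -> kept with NULL
  - employee 2 (Tina): dept_id=NULL, no match -> kept with NULL
  - employee 3 (Eve): dept_id=3 -> matches Support
  - employee 4 (Chris): dept_id=2 -> matches Product
  - employee 5 (Rosa): dept_id=3 -> matches Support
  - employee 6 (Aaron): dept_id=3 -> matches Support
  - employee 7 (Uma): dept_id=4 -> matches Operations
  - employee 8 (Fiona): dept_id=4 -> matches Operations
  - employee 9 (Nate): dept_id=1 -> matches Research
All 9 rows appear; 2 have NULL department.

SQL:
SELECT a.name, b.name AS department
FROM employees a
LEFT JOIN departments b ON a.dept_id = b.id

Result:
name   | department
-------+-----------
Xander | NULL      
Tina   | NULL      
Eve    | Support   
Chris  | Product   
Rosa   | Support   
Aaron  | Support   
Uma    | Operations
Fiona  | Operations
Nate   | Research  


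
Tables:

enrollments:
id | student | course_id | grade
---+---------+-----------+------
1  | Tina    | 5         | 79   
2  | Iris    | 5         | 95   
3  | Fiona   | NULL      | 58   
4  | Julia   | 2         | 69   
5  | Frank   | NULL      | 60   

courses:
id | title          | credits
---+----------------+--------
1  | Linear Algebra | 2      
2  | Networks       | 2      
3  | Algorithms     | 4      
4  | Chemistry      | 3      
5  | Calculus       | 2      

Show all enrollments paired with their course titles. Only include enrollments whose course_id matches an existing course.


INNER JOIN keeps only enrollments rows whose course_id matches an id in courses. Walk through each enrollment:
  - enrollment 1 (Tina): course_id=5 -> matches Calculus
  - enrollment 2 (Iris): course_id=5 -> matches Calculus
  - enrollment 3 (Fiona): course_id=NULL, no match -> dropped
  - enrollment 4 (Julia): course_id=2 -> matches Networks
  - enrollment 5 (Frank): course_id=NULL, no match -> dropped
So 2 of 5 rows are dropped.

SQL:
SELECT a.student, b.title AS course
FROM enrollments a
INNER JOIN courses b ON a.course_id = b.id

Result:
student | course  
--------+---------
Tina    | Calculus
Iris    | Calculus
Julia   | Networks


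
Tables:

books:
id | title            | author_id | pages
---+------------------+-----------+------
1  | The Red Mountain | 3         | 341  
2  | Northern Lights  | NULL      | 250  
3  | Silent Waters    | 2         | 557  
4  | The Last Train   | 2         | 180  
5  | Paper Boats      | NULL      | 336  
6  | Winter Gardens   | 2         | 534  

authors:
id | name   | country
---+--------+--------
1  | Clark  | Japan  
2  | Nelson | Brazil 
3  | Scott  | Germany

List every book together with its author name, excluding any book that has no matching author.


INNER JOIN keeps only books rows whose author_id matches an id in authors. Walk through each book:
  - book 1 (The Red Mountain): author_id=3 -> matches Scott
  - book 2 (Northern Lights): author_id=NULL, no match -> dropped
  - book 3 (Silent Waters): author_id=2 -> matches Nelson
  - book 4 (The Last Train): author_id=2 -> matches Nelson
  - book 5 (Paper Boats): author_id=NULL, no match -> dropped
  - book 6 (Winter Gardens): author_id=2 -> matches Nelson
So 2 of 6 rows are dropped.

SQL:
SELECT a.title, b.name AS author
FROM books a
INNER JOIN authors b ON a.author_id = b.id

Result:
title            | author
-----------------+-------
The Red Mountain | Scott 
Silent Waters    | Nelson
The Last Train   | Nelson
Winter Gardens   | Nelson


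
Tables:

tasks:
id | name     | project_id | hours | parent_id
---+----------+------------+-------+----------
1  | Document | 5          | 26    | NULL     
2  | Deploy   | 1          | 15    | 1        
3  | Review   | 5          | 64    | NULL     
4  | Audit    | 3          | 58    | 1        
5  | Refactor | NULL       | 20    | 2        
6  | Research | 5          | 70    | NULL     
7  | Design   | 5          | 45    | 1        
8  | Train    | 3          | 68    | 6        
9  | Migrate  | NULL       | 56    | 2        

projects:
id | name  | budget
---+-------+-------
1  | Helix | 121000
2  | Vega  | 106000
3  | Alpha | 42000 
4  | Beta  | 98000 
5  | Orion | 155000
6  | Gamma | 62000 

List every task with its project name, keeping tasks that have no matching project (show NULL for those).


LEFT JOIN keeps every row from tasks (the left table); where project_id has no match in projects, the project columns become NULL. Walk through each task:
  - task 1 (Document): project_id=5 -> matches Orion
  - task 2 (Deploy): project_id=1 -> matches Helix
  - task 3 (Review): project_id=5 -> matches Orion
  - task 4 (Audit): project_id=3 -> matches Alpha
  - task 5 (Refactor): project_id=NULL, no match -> kept with NULL
  - task 6 (Research): project_id=5 -> matches Orion
  - task 7 (Design): project_id=5 -> matches Orion
  - task 8 (Train): project_id=3 -> matches Alpha
  - task 9 (Migrate): project_id=NULL, no match -> kept with NULL
All 9 rows appear; 2 have NULL project.

SQL:
SELECT a.name, b.name AS project
FROM tasks a
LEFT JOIN projects b ON a.project_id = b.id

Result:
name     | project
---------+--------
Document | Orion  
Deploy   | Helix  
Review   | Orion  
Audit    | Alpha  
Refactor | NULL   
Research | Orion  
Design   | Orion  
Train    | Alpha  
Migrate  | NULL   


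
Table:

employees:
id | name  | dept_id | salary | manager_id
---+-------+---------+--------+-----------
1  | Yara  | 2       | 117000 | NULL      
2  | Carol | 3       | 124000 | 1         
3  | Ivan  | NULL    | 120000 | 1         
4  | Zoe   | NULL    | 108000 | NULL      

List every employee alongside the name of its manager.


This is a self-join: employees is joined to a second copy of itself, matching each row's manager_id to another row's id. Use LEFT JOIN so rows with manager_id=NULL are kept.
  - employee 1 (Yara): manager_id=NULL -> NULL
  - employee 2 (Carol): manager_id=1 -> Yara
  - employee 3 (Ivan): manager_id=1 -> Yara
  - employee 4 (Zoe): manager_id=NULL -> NULL

SQL:
SELECT a.name AS item, b.name AS manager
FROM employees a
LEFT JOIN employees b ON a.manager_id = b.id

Result:
item  | manager
------+--------
Yara  | NULL   
Carol | Yara   
Ivan  | Yara   
Zoe   | NULL   


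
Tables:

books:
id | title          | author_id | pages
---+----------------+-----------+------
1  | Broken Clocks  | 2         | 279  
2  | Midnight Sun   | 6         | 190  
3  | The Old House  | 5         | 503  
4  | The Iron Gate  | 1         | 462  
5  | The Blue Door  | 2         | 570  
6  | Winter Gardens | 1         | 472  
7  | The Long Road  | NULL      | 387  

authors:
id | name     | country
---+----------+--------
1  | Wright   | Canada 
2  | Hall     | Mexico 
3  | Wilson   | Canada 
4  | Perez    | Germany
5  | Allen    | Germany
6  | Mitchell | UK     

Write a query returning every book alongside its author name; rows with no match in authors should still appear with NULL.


LEFT JOIN keeps every row from books (the left table); where author_id has no match in authors, the author columns become NULL. Walk through each book:
  - book 1 (Broken Clocks): author_id=2 -> matches Hall
  - book 2 (Midnight Sun): author_id=6 -> matches Mitchell
  - book 3 (The Old House): author_id=5 -> matches Allen
  - book 4 (The Iron Gate): author_id=1 -> matches Wright
  - book 5 (The Blue Door): author_id=2 -> matches Hall
  - book 6 (Winter Gardens): author_id=1 -> matches Wright
  - book 7 (The Long Road): author_id=NULL, no match -> kept with NULL
All 7 rows appear; 1 has NULL author.

SQL:
SELECT a.title, b.name AS author
FROM books a
LEFT JOIN authors b ON a.author_id = b.id

Result:
title          | author  
---------------+---------
Broken Clocks  | Hall    
Midnight Sun   | Mitchell
The Old House  | Allen   
The Iron Gate  | Wright  
The Blue Door  | Hall    
Winter Gardens | Wright  
The Long Road  | NULL    


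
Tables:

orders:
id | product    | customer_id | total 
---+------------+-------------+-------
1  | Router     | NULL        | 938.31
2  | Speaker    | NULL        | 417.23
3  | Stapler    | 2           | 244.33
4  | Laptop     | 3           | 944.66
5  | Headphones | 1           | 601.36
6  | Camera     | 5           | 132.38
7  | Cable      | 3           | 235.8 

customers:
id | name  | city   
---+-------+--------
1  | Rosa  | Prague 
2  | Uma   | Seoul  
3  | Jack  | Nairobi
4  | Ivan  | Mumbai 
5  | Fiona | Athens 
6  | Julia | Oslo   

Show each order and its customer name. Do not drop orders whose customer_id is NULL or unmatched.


LEFT JOIN keeps every row from orders (the left table); where customer_id has no match in customers, the customer columns become NULL. Walk through each order:
  - order 1 (Router): customer_id=NULL, no match -> kept with NULL
  - order 2 (Speaker): customer_id=NULL, no match -> kept with NULL
  - order 3 (Stapler): customer_id=2 -> matches Uma
  - order 4 (Laptop): customer_id=3 -> matches Jack
  - order 5 (Headphones): customer_id=1 -> matches Rosa
  - order 6 (Camera): customer_id=5 -> matches Fiona
  - order 7 (Cable): customer_id=3 -> matches Jack
All 7 rows appear; 2 have NULL customer.

SQL:
SELECT a.product, b.name AS customer
FROM orders a
LEFT JOIN customers b ON a.customer_id = b.id

Result:
product    | customer
-----------+---------
Router     | NULL    
Speaker    | NULL    
Stapler    | Uma     
Laptop     | Jack    
Headphones | Rosa    
Camera     | Fiona   
Cable      | Jack    


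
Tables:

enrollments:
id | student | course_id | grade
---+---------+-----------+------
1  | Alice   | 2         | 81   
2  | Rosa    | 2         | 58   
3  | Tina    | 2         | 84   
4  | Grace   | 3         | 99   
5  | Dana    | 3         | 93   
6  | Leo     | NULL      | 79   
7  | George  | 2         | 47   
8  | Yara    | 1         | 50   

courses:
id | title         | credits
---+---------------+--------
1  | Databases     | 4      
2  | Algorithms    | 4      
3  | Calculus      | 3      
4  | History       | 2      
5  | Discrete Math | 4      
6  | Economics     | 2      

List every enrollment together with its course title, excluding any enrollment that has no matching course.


INNER JOIN keeps only enrollments rows whose course_id matches an id in courses. Walk through each enrollment:
  - enrollment 1 (Alice): course_id=2 -> matches Algorithms
  - enrollment 2 (Rosa): course_id=2 -> matches Algorithms
  - enrollment 3 (Tina): course_id=2 -> matches Algorithms
  - enrollment 4 (Grace): course_id=3 -> matches Calculus
  - enrollment 5 (Dana): course_id=3 -> matches Calculus
  - enrollment 6 (Leo): course_id=NULL, no match -> dropped
  - enrollment 7 (George): course_id=2 -> matches Algorithms
  - enrollment 8 (Yara): course_id=1 -> matches Databases
So 1 of 8 rows is dropped.

SQL:
SELECT a.student, b.title AS course
FROM enrollments a
INNER JOIN courses b ON a.course_id = b.id

Result:
student | course    
--------+-----------
Alice   | Algorithms
Rosa    | Algorithms
Tina    | Algorithms
Grace   | Calculus  
Dana    | Calculus  
George  | Algorithms
Yara    | Databases 


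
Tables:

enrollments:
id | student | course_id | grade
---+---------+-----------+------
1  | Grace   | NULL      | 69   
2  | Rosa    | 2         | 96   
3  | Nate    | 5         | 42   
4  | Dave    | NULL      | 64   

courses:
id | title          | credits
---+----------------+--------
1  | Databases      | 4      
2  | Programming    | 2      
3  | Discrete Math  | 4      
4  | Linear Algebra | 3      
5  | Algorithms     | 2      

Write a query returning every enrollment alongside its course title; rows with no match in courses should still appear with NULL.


LEFT JOIN keeps every row from enrollments (the left table); where course_id has no match in courses, the course columns become NULL. Walk through each enrollment:
  - enrollment 1 (Grace): course_id=NULL, no match -> kept with NULL
  - enrollment 2 (Rosa): course_id=2 -> matches Programming
  - enrollment 3 (Nate): course_id=5 -> matches Algorithms
  - enrollment 4 (Dave): course_id=NULL, no match -> kept with NULL
All 4 rows appear; 2 have NULL course.

SQL:
SELECT a.student, b.title AS course
FROM enrollments a
LEFT JOIN courses b ON a.course_id = b.id

Result:
student | course     
--------+------------
Grace   | NULL       
Rosa    | Programming
Nate    | Algorithms 
Dave    | NULL       


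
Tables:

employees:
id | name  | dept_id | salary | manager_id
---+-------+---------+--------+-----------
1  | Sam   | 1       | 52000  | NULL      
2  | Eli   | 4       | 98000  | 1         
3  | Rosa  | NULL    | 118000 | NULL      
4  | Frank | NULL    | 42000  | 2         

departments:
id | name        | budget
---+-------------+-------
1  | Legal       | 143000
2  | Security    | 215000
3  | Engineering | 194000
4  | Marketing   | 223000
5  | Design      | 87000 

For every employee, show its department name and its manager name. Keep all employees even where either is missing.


Two LEFT JOINs from the same base table employees: one to departments via dept_id, one to employees itself via manager_id. Both are LEFT so every employee is preserved.
Match against departments:
  - employee 1 (Sam): dept_id=1 -> matches Legal
  - employee 2 (Eli): dept_id=4 -> matches Marketing
  - employee 3 (Rosa): dept_id=NULL, no match -> kept with NULL
  - employee 4 (Frank): dept_id=NULL, no match -> kept with NULL
Match against employees (self):
  - employee 1 (Sam): manager_id=NULL -> NULL
  - employee 2 (Eli): manager_id=1 -> Sam
  - employee 3 (Rosa): manager_id=NULL -> NULL
  - employee 4 (Frank): manager_id=2 -> Eli

SQL:
SELECT a.name, b.name AS department, c.name AS manager
FROM employees a
LEFT JOIN departments b ON a.dept_id = b.id
LEFT JOIN employees c ON a.manager_id = c.id

Result:
name  | department | manager
------+------------+--------
Sam   | Legal      | NULL   
Eli   | Marketing  | Sam    
Rosa  | NULL       | NULL   
Frank | NULL       | Eli    


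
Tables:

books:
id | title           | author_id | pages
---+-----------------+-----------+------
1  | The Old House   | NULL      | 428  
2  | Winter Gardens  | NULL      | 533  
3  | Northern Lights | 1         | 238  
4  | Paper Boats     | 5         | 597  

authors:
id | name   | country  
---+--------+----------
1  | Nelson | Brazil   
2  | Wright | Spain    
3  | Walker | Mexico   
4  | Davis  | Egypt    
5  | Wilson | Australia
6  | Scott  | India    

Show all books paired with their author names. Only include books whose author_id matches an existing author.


INNER JOIN keeps only books rows whose author_id matches an id in authors. Walk through each book:
  - book 1 (The Old House): author_id=NULL, no match -> dropped
  - book 2 (Winter Gardens): author_id=NULL, no match -> dropped
  - book 3 (Northern Lights): author_id=1 -> matches Nelson
  - book 4 (Paper Boats): author_id=5 -> matches Wilson
So 2 of 4 rows are dropped.

SQL:
SELECT a.title, b.name AS author
FROM books a
INNER JOIN authors b ON a.author_id = b.id

Result:
title           | author
----------------+-------
Northern Lights | Nelson
Paper Boats     | Wilson


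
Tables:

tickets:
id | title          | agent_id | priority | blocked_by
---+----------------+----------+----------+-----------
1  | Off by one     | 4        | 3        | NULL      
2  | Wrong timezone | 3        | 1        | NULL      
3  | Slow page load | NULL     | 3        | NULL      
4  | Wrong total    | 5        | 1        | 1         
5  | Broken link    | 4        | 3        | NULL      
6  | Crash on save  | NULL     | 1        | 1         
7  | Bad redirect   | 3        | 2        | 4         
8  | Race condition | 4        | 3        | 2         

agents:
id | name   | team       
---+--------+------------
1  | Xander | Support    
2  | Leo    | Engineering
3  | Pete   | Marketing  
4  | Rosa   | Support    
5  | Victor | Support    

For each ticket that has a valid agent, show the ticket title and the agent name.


INNER JOIN keeps only tickets rows whose agent_id matches an id in agents. Walk through each ticket:
  - ticket 1 (Off by one): agent_id=4 -> matches Rosa
  - ticket 2 (Wrong timezone): agent_id=3 -> matches Pete
  - ticket 3 (Slow page load): agent_id=NULL, no match -> dropped
  - ticket 4 (Wrong total): agent_id=5 -> matches Victor
  - ticket 5 (Broken link): agent_id=4 -> matches Rosa
  - ticket 6 (Crash on save): agent_id=NULL, no match -> dropped
  - ticket 7 (Bad redirect): agent_id=3 -> matches Pete
  - ticket 8 (Race condition): agent_id=4 -> matches Rosa
So 2 of 8 rows are dropped.

SQL:
SELECT a.title, b.name AS agent
FROM tickets a
INNER JOIN agents b ON a.agent_id = b.id

Result:
title          | agent 
---------------+-------
Off by one     | Rosa  
Wrong timezone | Pete  
Wrong total    | Victor
Broken link    | Rosa  
Bad redirect   | Pete  
Race condition | Rosa  


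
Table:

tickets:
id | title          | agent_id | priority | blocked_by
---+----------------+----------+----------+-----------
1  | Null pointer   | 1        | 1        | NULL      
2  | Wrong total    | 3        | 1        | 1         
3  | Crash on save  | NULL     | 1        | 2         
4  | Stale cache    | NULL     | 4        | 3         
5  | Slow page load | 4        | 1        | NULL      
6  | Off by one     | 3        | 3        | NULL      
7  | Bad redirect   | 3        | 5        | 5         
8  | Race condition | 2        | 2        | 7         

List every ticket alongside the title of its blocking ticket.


This is a self-join: tickets is joined to a second copy of itself, matching each row's blocked_by to another row's id. Use LEFT JOIN so rows with blocked_by=NULL are kept.
  - ticket 1 (Null pointer): blocked_by=NULL -> NULL
  - ticket 2 (Wrong total): blocked_by=1 -> Null pointer
  - ticket 3 (Crash on save): blocked_by=2 -> Wrong total
  - ticket 4 (Stale cache): blocked_by=3 -> Crash on save
  - ticket 5 (Slow page load): blocked_by=NULL -> NULL
  - ticket 6 (Off by one): blocked_by=NULL -> NULL
  - ticket 7 (Bad redirect): blocked_by=5 -> Slow page load
  - ticket 8 (Race condition): blocked_by=7 -> Bad redirect

SQL:
SELECT a.title AS item, b.title AS blocked_by
FROM tickets a
LEFT JOIN tickets b ON a.blocked_by = b.id

Result:
item           | blocked_by    
---------------+---------------
Null pointer   | NULL          
Wrong total    | Null pointer  
Crash on save  | Wrong total   
Stale cache    | Crash on save 
Slow page load | NULL          
Off by one     | NULL          
Bad redirect   | Slow page load
Race condition | Bad redirect  


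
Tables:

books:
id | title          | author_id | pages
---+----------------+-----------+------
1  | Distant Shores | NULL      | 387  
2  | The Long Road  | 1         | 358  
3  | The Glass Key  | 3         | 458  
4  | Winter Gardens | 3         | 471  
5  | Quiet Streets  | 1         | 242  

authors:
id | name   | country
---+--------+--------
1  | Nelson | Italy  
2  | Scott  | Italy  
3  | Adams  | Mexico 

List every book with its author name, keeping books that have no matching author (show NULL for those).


LEFT JOIN keeps every row from books (the left table); where author_id has no match in authors, the author columns become NULL. Walk through each book:
  - book 1 (Distant Shores): author_id=NULL, no match -> kept with NULL
  - book 2 (The Long Road): author_id=1 -> matches Nelson
  - book 3 (The Glass Key): author_id=3 -> matches Adams
  - book 4 (Winter Gardens): author_id=3 -> matches Adams
  - book 5 (Quiet Streets): author_id=1 -> matches Nelson
All 5 rows appear; 1 has NULL author.

SQL:
SELECT a.title, b.name AS author
FROM books a
LEFT JOIN authors b ON a.author_id = b.id

Result:
title          | author
---------------+-------
Distant Shores | NULL  
The Long Road  | Nelson
The Glass Key  | Adams 
Winter Gardens | Adams 
Quiet Streets  | Nelson


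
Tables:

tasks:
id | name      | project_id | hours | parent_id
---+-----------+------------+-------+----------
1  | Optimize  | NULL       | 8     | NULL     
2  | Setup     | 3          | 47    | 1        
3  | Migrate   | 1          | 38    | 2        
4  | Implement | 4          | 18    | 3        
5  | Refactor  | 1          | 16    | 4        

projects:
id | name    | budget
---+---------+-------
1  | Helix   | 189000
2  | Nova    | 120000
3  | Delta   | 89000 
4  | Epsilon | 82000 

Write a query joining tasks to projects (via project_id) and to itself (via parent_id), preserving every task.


Two LEFT JOINs from the same base table tasks: one to projects via project_id, one to tasks itself via parent_id. Both are LEFT so every task is preserved.
Match against projects:
  - task 1 (Optimize): project_id=NULL, no match -> kept with NULL
  - task 2 (Setup): project_id=3 -> matches Delta
  - task 3 (Migrate): project_id=1 -> matches Helix
  - task 4 (Implement): project_id=4 -> matches Epsilon
  - task 5 (Refactor): project_id=1 -> matches Helix
Match against tasks (self):
  - task 1 (Optimize): parent_id=NULL -> NULL
  - task 2 (Setup): parent_id=1 -> Optimize
  - task 3 (Migrate): parent_id=2 -> Setup
  - task 4 (Implement): parent_id=3 -> Migrate
  - task 5 (Refactor): parent_id=4 -> Implement

SQL:
SELECT a.name, b.name AS project, c.name AS parent
FROM tasks a
LEFT JOIN projects b ON a.project_id = b.id
LEFT JOIN tasks c ON a.parent_id = c.id

Result:
name      | project | parent   
----------+---------+----------
Optimize  | NULL    | NULL     
Setup     | Delta   | Optimize 
Migrate   | Helix   | Setup    
Implement | Epsilon | Migrate  
Refactor  | Helix   | Implement


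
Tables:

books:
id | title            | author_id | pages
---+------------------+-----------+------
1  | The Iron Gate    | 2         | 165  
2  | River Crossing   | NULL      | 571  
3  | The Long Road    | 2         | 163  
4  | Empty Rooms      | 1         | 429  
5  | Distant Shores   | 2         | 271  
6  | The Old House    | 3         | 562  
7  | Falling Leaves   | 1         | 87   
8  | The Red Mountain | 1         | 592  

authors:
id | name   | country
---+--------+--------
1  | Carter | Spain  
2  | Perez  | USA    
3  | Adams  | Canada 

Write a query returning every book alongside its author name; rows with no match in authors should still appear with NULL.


LEFT JOIN keeps every row from books (the left table); where author_id has no match in authors, the author columns become NULL. Walk through each book:
  - book 1 (The Iron Gate): author_id=2 -> matches Perez
  - book 2 (River Crossing): author_id=NULL, no match -> kept with NULL
  - book 3 (The Long Road): author_id=2 -> matches Perez
  - book 4 (Empty Rooms): author_id=1 -> matches Carter
  - book 5 (Distant Shores): author_id=2 -> matches Perez
  - book 6 (The Old House): author_id=3 -> matches Adams
  - book 7 (Falling Leaves): author_id=1 -> matches Carter
  - book 8 (The Red Mountain): author_id=1 -> matches Carter
All 8 rows appear; 1 has NULL author.

SQL:
SELECT a.title, b.name AS author
FROM books a
LEFT JOIN authors b ON a.author_id = b.id

Result:
title            | author
-----------------+-------
The Iron Gate    | Perez 
River Crossing   | NULL  
The Long Road    | Perez 
Empty Rooms      | Carter
Distant Shores   | Perez 
The Old House    | Adams 
Falling Leaves   | Carter
The Red Mountain | Carter


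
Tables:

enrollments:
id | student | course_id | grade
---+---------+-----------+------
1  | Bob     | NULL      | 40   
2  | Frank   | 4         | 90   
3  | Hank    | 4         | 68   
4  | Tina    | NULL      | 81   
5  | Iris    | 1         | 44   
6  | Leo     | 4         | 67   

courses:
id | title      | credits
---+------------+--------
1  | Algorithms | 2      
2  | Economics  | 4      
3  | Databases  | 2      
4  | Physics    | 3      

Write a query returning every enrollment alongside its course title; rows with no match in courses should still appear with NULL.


LEFT JOIN keeps every row from enrollments (the left table); where course_id has no match in courses, the course columns become NULL. Walk through each enrollment:
  - enrollment 1 (Bob): course_id=NULL, no match -> kept with NULL
  - enrollment 2 (Frank): course_id=4 -> matches Physics
  - enrollment 3 (Hank): course_id=4 -> matches Physics
  - enrollment 4 (Tina): course_id=NULL, no match -> kept with NULL
  - enrollment 5 (Iris): course_id=1 -> matches Algorithms
  - enrollment 6 (Leo): course_id=4 -> matches Physics
All 6 rows appear; 2 have NULL course.

SQL:
SELECT a.student, b.title AS course
FROM enrollments a
LEFT JOIN courses b ON a.course_id = b.id

Result:
student | course    
--------+-----------
Bob     | NULL      
Frank   | Physics   
Hank    | Physics   
Tina    | NULL      
Iris    | Algorithms
Leo     | Physics   


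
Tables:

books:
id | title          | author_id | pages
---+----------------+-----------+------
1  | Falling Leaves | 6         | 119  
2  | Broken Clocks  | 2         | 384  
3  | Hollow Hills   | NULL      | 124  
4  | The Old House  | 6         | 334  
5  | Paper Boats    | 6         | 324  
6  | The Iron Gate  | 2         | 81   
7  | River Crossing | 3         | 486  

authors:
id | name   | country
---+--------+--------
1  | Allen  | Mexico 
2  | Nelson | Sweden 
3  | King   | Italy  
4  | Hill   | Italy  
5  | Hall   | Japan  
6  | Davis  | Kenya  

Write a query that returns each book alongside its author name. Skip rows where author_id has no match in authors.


INNER JOIN keeps only books rows whose author_id matches an id in authors. Walk through each book:
  - book 1 (Falling Leaves): author_id=6 -> matches Davis
  - book 2 (Broken Clocks): author_id=2 -> matches Nelson
  - book 3 (Hollow Hills): author_id=NULL, no match -> dropped
  - book 4 (The Old House): author_id=6 -> matches Davis
  - book 5 (Paper Boats): author_id=6 -> matches Davis
  - book 6 (The Iron Gate): author_id=2 -> matches Nelson
  - book 7 (River Crossing): author_id=3 -> matches King
So 1 of 7 rows is dropped.

SQL:
SELECT a.title, b.name AS author
FROM books a
INNER JOIN authors b ON a.author_id = b.id

Result:
title          | author
---------------+-------
Falling Leaves | Davis 
Broken Clocks  | Nelson
The Old House  | Davis 
Paper Boats    | Davis 
The Iron Gate  | Nelson
River Crossing | King  


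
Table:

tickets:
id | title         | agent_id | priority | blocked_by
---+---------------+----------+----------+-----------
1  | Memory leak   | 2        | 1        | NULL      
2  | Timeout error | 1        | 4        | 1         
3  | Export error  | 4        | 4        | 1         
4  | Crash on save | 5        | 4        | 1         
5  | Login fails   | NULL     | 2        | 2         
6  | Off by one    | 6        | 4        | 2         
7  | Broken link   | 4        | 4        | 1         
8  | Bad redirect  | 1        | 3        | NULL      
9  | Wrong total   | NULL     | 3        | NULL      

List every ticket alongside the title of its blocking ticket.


This is a self-join: tickets is joined to a second copy of itself, matching each row's blocked_by to another row's id. Use LEFT JOIN so rows with blocked_by=NULL are kept.
  - ticket 1 (Memory leak): blocked_by=NULL -> NULL
  - ticket 2 (Timeout error): blocked_by=1 -> Memory leak
  - ticket 3 (Export error): blocked_by=1 -> Memory leak
  - ticket 4 (Crash on save): blocked_by=1 -> Memory leak
  - ticket 5 (Login fails): blocked_by=2 -> Timeout error
  - ticket 6 (Off by one): blocked_by=2 -> Timeout error
  - ticket 7 (Broken link): blocked_by=1 -> Memory leak
  - ticket 8 (Bad redirect): blocked_by=NULL -> NULL
  - ticket 9 (Wrong total): blocked_by=NULL -> NULL

SQL:
SELECT a.title AS item, b.title AS blocked_by
FROM tickets a
LEFT JOIN tickets b ON a.blocked_by = b.id

Result:
item          | blocked_by   
--------------+--------------
Memory leak   | NULL         
Timeout error | Memory leak  
Export error  | Memory leak  
Crash on save | Memory leak  
Login fails   | Timeout error
Off by one    | Timeout error
Broken link   | Memory leak  
Bad redirect  | NULL         
Wrong total   | NULL         


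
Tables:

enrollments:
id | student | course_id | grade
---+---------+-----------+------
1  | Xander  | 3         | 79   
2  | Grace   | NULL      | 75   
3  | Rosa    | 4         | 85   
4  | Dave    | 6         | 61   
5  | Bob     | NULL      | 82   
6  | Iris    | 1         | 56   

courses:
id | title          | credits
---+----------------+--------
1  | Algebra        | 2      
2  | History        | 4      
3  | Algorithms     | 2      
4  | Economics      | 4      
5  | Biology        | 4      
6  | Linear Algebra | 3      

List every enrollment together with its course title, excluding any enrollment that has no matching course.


INNER JOIN keeps only enrollments rows whose course_id matches an id in courses. Walk through each enrollment:
  - enrollment 1 (Xander): course_id=3 -> matches Algorithms
  - enrollment 2 (Grace): course_id=NULL, no match -> dropped
  - enrollment 3 (Rosa): course_id=4 -> matches Economics
  - enrollment 4 (Dave): course_id=6 -> matches Linear Algebra
  - enrollment 5 (Bob): course_id=NULL, no match -> dropped
  - enrollment 6 (Iris): course_id=1 -> matches Algebra
So 2 of 6 rows are dropped.

SQL:
SELECT a.student, b.title AS course
FROM enrollments a
INNER JOIN courses b ON a.course_id = b.id

Result:
student | course        
--------+---------------
Xander  | Algorithms    
Rosa    | Economics     
Dave    | Linear Algebra
Iris    | Algebra       


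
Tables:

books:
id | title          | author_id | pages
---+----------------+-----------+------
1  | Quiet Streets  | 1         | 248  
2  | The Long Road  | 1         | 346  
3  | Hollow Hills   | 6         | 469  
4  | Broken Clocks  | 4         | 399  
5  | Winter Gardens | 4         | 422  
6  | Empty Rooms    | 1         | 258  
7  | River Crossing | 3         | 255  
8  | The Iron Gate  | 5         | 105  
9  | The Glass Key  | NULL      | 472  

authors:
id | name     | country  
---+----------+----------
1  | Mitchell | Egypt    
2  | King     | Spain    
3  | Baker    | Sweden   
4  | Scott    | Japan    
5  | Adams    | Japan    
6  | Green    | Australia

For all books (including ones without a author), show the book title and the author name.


LEFT JOIN keeps every row from books (the left table); where author_id has no match in authors, the author columns become NULL. Walk through each book:
  - book 1 (Quiet Streets): author_id=1 -> matches Mitchell
  - book 2 (The Long Road): author_id=1 -> matches Mitchell
  - book 3 (Hollow Hills): author_id=6 -> matches Green
  - book 4 (Broken Clocks): author_id=4 -> matches Scott
  - book 5 (Winter Gardens): author_id=4 -> matches Scott
  - book 6 (Empty Rooms): author_id=1 -> matches Mitchell
  - book 7 (River Crossing): author_id=3 -> matches Baker
  - book 8 (The Iron Gate): author_id=5 -> matches Adams
  - book 9 (The Glass Key): author_id=NULL, no match -> kept with NULL
All 9 rows appear; 1 has NULL author.

SQL:
SELECT a.title, b.name AS author
FROM books a
LEFT JOIN authors b ON a.author_id = b.id

Result:
title          | author  
---------------+---------
Quiet Streets  | Mitchell
The Long Road  | Mitchell
Hollow Hills   | Green   
Broken Clocks  | Scott   
Winter Gardens | Scott   
Empty Rooms    | Mitchell
River Crossing | Baker   
The Iron Gate  | Adams   
The Glass Key  | NULL    
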